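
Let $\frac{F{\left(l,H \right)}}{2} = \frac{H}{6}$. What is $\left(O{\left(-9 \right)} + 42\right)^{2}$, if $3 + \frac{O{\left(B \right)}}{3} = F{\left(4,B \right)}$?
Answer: $576$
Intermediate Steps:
$F{\left(l,H \right)} = \frac{H}{3}$ ($F{\left(l,H \right)} = 2 \frac{H}{6} = \frac{H}{3}$)
$O{\left(B \right)} = -9 + B$ ($O{\left(B \right)} = -9 + 3 \frac{B}{3} = -9 + B$)
$\left(O{\left(-9 \right)} + 42\right)^{2} = \left(\left(-9 - 9\right) + 42\right)^{2} = \left(-18 + 42\right)^{2} = 24^{2} = 576$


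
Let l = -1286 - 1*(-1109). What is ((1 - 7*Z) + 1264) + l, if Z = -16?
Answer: 1200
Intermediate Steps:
l = -177 (l = -1286 + 1109 = -177)
((1 - 7*Z) + 1264) + l = ((1 - 7*(-16)) + 1264) - 177 = ((1 + 112) + 1264) - 177 = (113 + 1264) - 177 = 1377 - 177 = 1200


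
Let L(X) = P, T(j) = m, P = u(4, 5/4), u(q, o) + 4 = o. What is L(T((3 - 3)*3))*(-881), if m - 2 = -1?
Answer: 9691/4 ≈ 2422.8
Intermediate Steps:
m = 1 (m = 2 - 1 = 1)
u(q, o) = -4 + o
P = -11/4 (P = -4 + 5/4 = -11/4 ≈ -2.7500)
T(j) = 1
L(X) = -11/4
L(T((3 - 3)*3))*(-881) = -11/4*(-881) = 9691/4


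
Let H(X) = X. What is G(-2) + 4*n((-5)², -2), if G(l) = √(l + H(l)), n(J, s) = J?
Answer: 100 + 2*I ≈ 100.0 + 2.0*I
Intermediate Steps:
G(l) = √2*√l (G(l) = √(l + l) = √(2*l) = √2*√l)
G(-2) + 4*n((-5)², -2) = √2*√(-2) + 4*(-5)² = √2*(I*√2) + 4*25 = 2*I + 100 = 100 + 2*I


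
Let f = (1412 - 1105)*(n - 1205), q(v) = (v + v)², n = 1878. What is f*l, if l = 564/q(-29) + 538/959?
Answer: 121420532647/806519 ≈ 1.5055e+5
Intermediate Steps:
q(v) = 4*v² (q(v) = (2*v)² = 4*v²)
f = 206611 (f = (1412 - 1105)*(1878 - 1205) = 307*673 = 206611)
l = 587677/806519 (l = 564/((4*(-29)²)) + 538/959 = 564/((4*841)) + 538*(1/959) = 564/3364 + 538/959 = 564*(1/3364) + 538/959 = 141/841 + 538/959 = 587677/806519 ≈ 0.72866)
f*l = 206611*(587677/806519) = 121420532647/806519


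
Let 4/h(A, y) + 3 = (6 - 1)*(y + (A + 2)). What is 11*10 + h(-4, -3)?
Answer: 769/7 ≈ 109.86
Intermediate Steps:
h(A, y) = 4/(7 + 5*A + 5*y) (h(A, y) = 4/(-3 + (6 - 1)*(y + (A + 2))) = 4/(-3 + 5*(y + (2 + A))) = 4/(-3 + 5*(2 + A + y)) = 4/(-3 + (10 + 5*A + 5*y)) = 4/(7 + 5*A + 5*y))
11*10 + h(-4, -3) = 11*10 + 4/(7 + 5*(-4) + 5*(-3)) = 110 + 4/(7 - 20 - 15) = 110 + 4/(-28) = 110 + 4*(-1/28) = 110 - ⅐ = 769/7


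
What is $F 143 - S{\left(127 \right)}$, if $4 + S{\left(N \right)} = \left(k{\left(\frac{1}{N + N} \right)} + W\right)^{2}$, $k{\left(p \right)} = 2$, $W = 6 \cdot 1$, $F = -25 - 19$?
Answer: $-6352$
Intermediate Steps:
$F = -44$
$W = 6$
$S{\left(N \right)} = 60$ ($S{\left(N \right)} = -4 + \left(2 + 6\right)^{2} = -4 + 8^{2} = -4 + 64 = 60$)
$F 143 - S{\left(127 \right)} = \left(-44\right) 143 - 60 = -6292 - 60 = -6352$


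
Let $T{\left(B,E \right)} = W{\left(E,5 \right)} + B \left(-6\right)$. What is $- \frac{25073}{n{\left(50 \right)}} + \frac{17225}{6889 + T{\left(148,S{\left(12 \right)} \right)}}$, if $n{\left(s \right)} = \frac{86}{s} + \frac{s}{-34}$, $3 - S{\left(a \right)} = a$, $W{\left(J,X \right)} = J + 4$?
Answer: $- \frac{31945850025}{317788} \approx -1.0053 \cdot 10^{5}$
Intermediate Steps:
$W{\left(J,X \right)} = 4 + J$
$S{\left(a \right)} = 3 - a$
$n{\left(s \right)} = \frac{86}{s} - \frac{s}{34}$ ($n{\left(s \right)} = \frac{86}{s} + s \left(- \frac{1}{34}\right) = \frac{86}{s} - \frac{s}{34}$)
$T{\left(B,E \right)} = 4 + E - 6 B$ ($T{\left(B,E \right)} = \left(4 + E\right) + B \left(-6\right) = \left(4 + E\right) - 6 B = 4 + E - 6 B$)
$- \frac{25073}{n{\left(50 \right)}} + \frac{17225}{6889 + T{\left(148,S{\left(12 \right)} \right)}} = - \frac{25073}{\frac{86}{50} - \frac{25}{17}} + \frac{17225}{6889 + \left(4 + \left(3 - 12\right) - 888\right)} = - \frac{25073}{86 \cdot \frac{1}{50} - \frac{25}{17}} + \frac{17225}{6889 + \left(4 + \left(3 - 12\right) - 888\right)} = - \frac{25073}{\frac{43}{25} - \frac{25}{17}} + \frac{17225}{6889 - 893} = - \frac{25073}{\frac{106}{425}} + \frac{17225}{6889 - 893} = \left(-25073\right) \frac{425}{106} + \frac{17225}{5996} = - \frac{10656025}{106} + 17225 \cdot \frac{1}{5996} = - \frac{10656025}{106} + \frac{17225}{5996} = - \frac{31945850025}{317788}$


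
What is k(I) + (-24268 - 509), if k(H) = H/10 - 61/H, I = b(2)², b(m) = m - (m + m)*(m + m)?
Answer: -24262557/980 ≈ -24758.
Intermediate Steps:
b(m) = m - 4*m² (b(m) = m - 2*m*2*m = m - 4*m²)
I = 196 (I = (2*(1 - 4*2))² = (2*(1 - 8))² = (2*(-7))² = (-14)² = 196)
k(H) = -61/H + H/10 (k(H) = H*(⅒) - 61/H = H/10 - 61/H = -61/H + H/10)
k(I) + (-24268 - 509) = (-61/196 + (⅒)*196) + (-24268 - 509) = (-61*1/196 + 98/5) - 24777 = (-61/196 + 98/5) - 24777 = 18903/980 - 24777 = -24262557/980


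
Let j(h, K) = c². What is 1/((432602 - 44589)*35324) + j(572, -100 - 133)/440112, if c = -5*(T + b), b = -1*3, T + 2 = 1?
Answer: 6465175619/7113502859028 ≈ 0.00090886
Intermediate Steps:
T = -1 (T = -2 + 1 = -1)
b = -3
c = 20 (c = -5*(-1 - 3) = -5*(-4) = 20)
j(h, K) = 400 (j(h, K) = 20² = 400)
1/((432602 - 44589)*35324) + j(572, -100 - 133)/440112 = 1/((432602 - 44589)*35324) + 400/440112 = (1/35324)/388013 + 400*(1/440112) = (1/388013)*(1/35324) + 25/27507 = 1/13706171212 + 25/27507 = 6465175619/7113502859028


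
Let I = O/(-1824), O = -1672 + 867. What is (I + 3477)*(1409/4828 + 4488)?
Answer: 8085075401557/518016 ≈ 1.5608e+7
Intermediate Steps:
O = -805
I = 805/1824 (I = -805/(-1824) = -805*(-1/1824) = 805/1824 ≈ 0.44134)
(I + 3477)*(1409/4828 + 4488) = (805/1824 + 3477)*(1409/4828 + 4488) = 6342853*(1409*(1/4828) + 4488)/1824 = 6342853*(1409/4828 + 4488)/1824 = (6342853/1824)*(21669473/4828) = 8085075401557/518016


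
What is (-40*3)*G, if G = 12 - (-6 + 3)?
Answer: -1800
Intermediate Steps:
G = 15 (G = 12 - 1*(-3) = 12 + 3 = 15)
(-40*3)*G = -40*3*15 = -120*15 = -1800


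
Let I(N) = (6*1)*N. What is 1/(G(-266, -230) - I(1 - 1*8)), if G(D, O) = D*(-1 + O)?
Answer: 1/61488 ≈ 1.6263e-5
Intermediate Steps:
I(N) = 6*N
1/(G(-266, -230) - I(1 - 1*8)) = 1/(-266*(-1 - 230) - 6*(1 - 1*8)) = 1/(-266*(-231) - 6*(1 - 8)) = 1/(61446 - 6*(-7)) = 1/(61446 - 1*(-42)) = 1/(61446 + 42) = 1/61488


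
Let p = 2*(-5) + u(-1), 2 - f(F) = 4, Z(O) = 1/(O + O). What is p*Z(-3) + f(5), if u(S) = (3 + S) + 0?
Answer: -⅔ ≈ -0.66667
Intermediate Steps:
Z(O) = 1/(2*O)
u(S) = 3 + S
f(F) = -2 (f(F) = 2 - 1*4 = 2 - 4 = -2)
p = -8 (p = 2*(-5) + (3 - 1) = -10 + 2 = -8)
p*Z(-3) + f(5) = -4/(-3) - 2 = -4*(-1)/3 - 2 = -8*(-⅙) - 2 = 4/3 - 2 = -⅔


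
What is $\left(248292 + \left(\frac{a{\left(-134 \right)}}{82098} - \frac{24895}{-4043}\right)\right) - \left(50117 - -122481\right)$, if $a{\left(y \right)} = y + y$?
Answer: $\frac{966406262027}{12766239} \approx 75700.0$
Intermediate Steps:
$a{\left(y \right)} = 2 y$
$\left(248292 + \left(\frac{a{\left(-134 \right)}}{82098} - \frac{24895}{-4043}\right)\right) - \left(50117 - -122481\right) = \left(248292 + \left(\frac{2 \left(-134\right)}{82098} - \frac{24895}{-4043}\right)\right) - \left(50117 - -122481\right) = \left(248292 - - \frac{78567161}{12766239}\right) - \left(50117 + 122481\right) = \left(248292 + \left(- \frac{134}{41049} + \frac{1915}{311}\right)\right) - 172598 = \left(248292 + \frac{78567161}{12766239}\right) - 172598 = \frac{3169833580949}{12766239} - 172598 = \frac{966406262027}{12766239}$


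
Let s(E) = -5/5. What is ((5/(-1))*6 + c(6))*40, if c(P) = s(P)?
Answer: -1240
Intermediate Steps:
s(E) = -1 (s(E) = -5*⅕ = -1)
c(P) = -1
((5/(-1))*6 + c(6))*40 = ((5/(-1))*6 - 1)*40 = ((5*(-1))*6 - 1)*40 = (-5*6 - 1)*40 = (-30 - 1)*40 = -31*40 = -1240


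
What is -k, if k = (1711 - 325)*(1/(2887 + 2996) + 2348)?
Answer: -6381737670/1961 ≈ -3.2543e+6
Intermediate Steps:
k = 6381737670/1961 (k = 1386*(1/5883 + 2348) = 1386*(13813285/5883) = 6381737670/1961 ≈ 3.2543e+6)
-k = -1*6381737670/1961 = -6381737670/1961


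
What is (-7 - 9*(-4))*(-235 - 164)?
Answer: -11571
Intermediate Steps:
(-7 - 9*(-4))*(-235 - 164) = (-7 + 36)*(-399) = 29*(-399) = -11571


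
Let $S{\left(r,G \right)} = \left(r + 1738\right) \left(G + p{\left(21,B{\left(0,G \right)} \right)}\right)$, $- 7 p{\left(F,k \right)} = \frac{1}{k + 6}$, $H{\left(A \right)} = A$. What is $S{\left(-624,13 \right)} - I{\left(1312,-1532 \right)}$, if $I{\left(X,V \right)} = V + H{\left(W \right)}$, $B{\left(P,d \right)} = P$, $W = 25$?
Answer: $\frac{335212}{21} \approx 15962.0$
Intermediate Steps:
$I{\left(X,V \right)} = 25 + V$ ($I{\left(X,V \right)} = V + 25 = 25 + V$)
$p{\left(F,k \right)} = - \frac{1}{7 \left(6 + k\right)}$ ($p{\left(F,k \right)} = - \frac{1}{7 \left(k + 6\right)} = - \frac{1}{7 \left(6 + k\right)}$)
$S{\left(r,G \right)} = \left(1738 + r\right) \left(- \frac{1}{42} + G\right)$ ($S{\left(r,G \right)} = \left(r + 1738\right) \left(G - \frac{1}{42 + 7 \cdot 0}\right) = \left(1738 + r\right) \left(G - \frac{1}{42 + 0}\right) = \left(1738 + r\right) \left(G - \frac{1}{42}\right) = \left(1738 + r\right) \left(- \frac{1}{42} + G\right)$)
$S{\left(-624,13 \right)} - I{\left(1312,-1532 \right)} = \left(- \frac{869}{21} + 1738 \cdot 13 - - \frac{104}{7} + 13 \left(-624\right)\right) - \left(25 - 1532\right) = \left(- \frac{869}{21} + 22594 + \frac{104}{7} - 8112\right) - -1507 = \frac{303565}{21} + 1507 = \frac{335212}{21}$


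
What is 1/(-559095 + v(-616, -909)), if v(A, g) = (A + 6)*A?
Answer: -1/183335 ≈ -5.4545e-6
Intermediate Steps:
v(A, g) = A*(6 + A) (v(A, g) = (6 + A)*A = A*(6 + A))
1/(-559095 + v(-616, -909)) = 1/(-559095 - 616*(6 - 616)) = 1/(-559095 - 616*(-610)) = 1/(-559095 + 375760) = 1/(-183335) = -1/183335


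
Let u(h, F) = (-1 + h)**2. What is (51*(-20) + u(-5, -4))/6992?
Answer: -123/874 ≈ -0.14073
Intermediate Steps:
(51*(-20) + u(-5, -4))/6992 = (51*(-20) + (-1 - 5)**2)/6992 = (-1020 + (-6)**2)*(1/6992) = (-1020 + 36)*(1/6992) = -984*1/6992 = -123/874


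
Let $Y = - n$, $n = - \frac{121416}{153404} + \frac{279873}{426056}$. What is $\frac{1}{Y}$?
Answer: $\frac{16339673656}{2199094401} \approx 7.4302$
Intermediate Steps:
$n = - \frac{2199094401}{16339673656}$ ($n = \left(-121416\right) \frac{1}{153404} + 279873 \cdot \frac{1}{426056} = - \frac{30354}{38351} + \frac{279873}{426056} = - \frac{2199094401}{16339673656} \approx -0.13459$)
$Y = \frac{2199094401}{16339673656}$ ($Y = \left(-1\right) \left(- \frac{2199094401}{16339673656}\right) = \frac{2199094401}{16339673656} \approx 0.13459$)
$\frac{1}{Y} = \frac{1}{\frac{2199094401}{16339673656}} = \frac{16339673656}{2199094401}$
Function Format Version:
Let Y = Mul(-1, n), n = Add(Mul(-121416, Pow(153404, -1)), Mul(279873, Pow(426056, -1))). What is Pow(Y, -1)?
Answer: Rational(16339673656, 2199094401) ≈ 7.4302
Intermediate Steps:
n = Rational(-2199094401, 16339673656) (n = Add(Mul(-121416, Rational(1, 153404)), Mul(279873, Rational(1, 426056))) = Add(Rational(-30354, 38351), Rational(279873, 426056)) = Rational(-2199094401, 16339673656) ≈ -0.13459)
Y = Rational(2199094401, 16339673656) (Y = Mul(-1, Rational(-2199094401, 16339673656)) = Rational(2199094401, 16339673656) ≈ 0.13459)
Pow(Y, -1) = Pow(Rational(2199094401, 16339673656), -1) = Rational(16339673656, 2199094401)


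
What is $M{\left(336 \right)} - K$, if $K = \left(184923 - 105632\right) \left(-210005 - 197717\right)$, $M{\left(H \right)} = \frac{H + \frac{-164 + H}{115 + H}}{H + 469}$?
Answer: $\frac{510308294341666}{15785} \approx 3.2329 \cdot 10^{10}$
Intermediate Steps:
$M{\left(H \right)} = \frac{H + \frac{-164 + H}{115 + H}}{469 + H}$
$K = -32328685102$ ($K = 79291 \left(-407722\right) = -32328685102$)
$M{\left(336 \right)} - K = \frac{-164 + 336^{2} + 116 \cdot 336}{53935 + 336^{2} + 584 \cdot 336} - -32328685102 = \frac{-164 + 112896 + 38976}{53935 + 112896 + 196224} + 32328685102 = \frac{1}{363055} \cdot 151708 + 32328685102 = \frac{6596}{15785} + 32328685102 = \frac{510308294341666}{15785}$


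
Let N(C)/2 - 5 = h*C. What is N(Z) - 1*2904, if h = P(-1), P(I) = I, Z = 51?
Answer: -2996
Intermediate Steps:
h = -1
N(C) = 10 - 2*C (N(C) = 10 + 2*(-C) = 10 - 2*C)
N(Z) - 1*2904 = (10 - 2*51) - 1*2904 = (10 - 102) - 2904 = -92 - 2904 = -2996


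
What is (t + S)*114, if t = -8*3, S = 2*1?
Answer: -2508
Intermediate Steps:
S = 2
t = -24
(t + S)*114 = (-24 + 2)*114 = -22*114 = -2508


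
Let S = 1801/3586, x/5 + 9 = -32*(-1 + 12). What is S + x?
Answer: -6470929/3586 ≈ -1804.5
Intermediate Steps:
x = -1805 (x = -45 + 5*(-32*(-1 + 12)) = -45 + 5*(-32*11) = -45 + 5*(-352) = -45 - 1760 = -1805)
S = 1801/3586 (S = 1801*(1/3586) = 1801/3586 ≈ 0.50223)
S + x = 1801/3586 - 1805 = -6470929/3586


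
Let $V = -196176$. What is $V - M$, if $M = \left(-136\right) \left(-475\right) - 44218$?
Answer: $-216558$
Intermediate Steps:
$M = 20382$ ($M = 64600 - 44218 = 20382$)
$V - M = -196176 - 20382 = -216558$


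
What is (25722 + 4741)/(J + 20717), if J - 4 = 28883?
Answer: 30463/49604 ≈ 0.61412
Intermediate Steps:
J = 28887 (J = 4 + 28883 = 28887)
(25722 + 4741)/(J + 20717) = (25722 + 4741)/(28887 + 20717) = 30463/49604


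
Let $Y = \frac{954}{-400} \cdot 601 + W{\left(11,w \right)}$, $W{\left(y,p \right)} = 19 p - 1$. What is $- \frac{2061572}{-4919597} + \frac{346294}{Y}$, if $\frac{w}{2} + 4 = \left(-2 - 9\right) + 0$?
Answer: $- \frac{339898947904956}{1972153286569} \approx -172.35$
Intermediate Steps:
$w = -30$ ($w = -8 + 2 \left(\left(-2 - 9\right) + 0\right) = -8 + 2 \left(-11 + 0\right) = -8 + 2 \left(-11\right) = -8 - 22 = -30$)
$W{\left(y,p \right)} = -1 + 19 p$
$Y = - \frac{400877}{200}$ ($Y = \frac{954}{-400} \cdot 601 + \left(-1 + 19 \left(-30\right)\right) = 954 \left(- \frac{1}{400}\right) 601 - 571 = \left(- \frac{477}{200}\right) 601 - 571 = - \frac{286677}{200} - 571 = - \frac{400877}{200} \approx -2004.4$)
$- \frac{2061572}{-4919597} + \frac{346294}{Y} = - \frac{2061572}{-4919597} + \frac{346294}{- \frac{400877}{200}} = \left(-2061572\right) \left(- \frac{1}{4919597}\right) + 346294 \left(- \frac{200}{400877}\right) = \frac{2061572}{4919597} - \frac{69258800}{400877} = - \frac{339898947904956}{1972153286569}$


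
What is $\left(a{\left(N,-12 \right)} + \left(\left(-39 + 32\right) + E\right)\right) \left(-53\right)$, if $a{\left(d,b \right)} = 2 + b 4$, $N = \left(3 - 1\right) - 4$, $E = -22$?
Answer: $3975$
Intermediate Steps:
$N = -2$ ($N = 2 - 4 = -2$)
$a{\left(d,b \right)} = 2 + 4 b$
$\left(a{\left(N,-12 \right)} + \left(\left(-39 + 32\right) + E\right)\right) \left(-53\right) = \left(\left(2 + 4 \left(-12\right)\right) + \left(\left(-39 + 32\right) - 22\right)\right) \left(-53\right) = \left(\left(2 - 48\right) - 29\right) \left(-53\right) = \left(-46 - 29\right) \left(-53\right) = \left(-75\right) \left(-53\right) = 3975$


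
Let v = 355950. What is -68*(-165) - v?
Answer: -344730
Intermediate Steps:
-68*(-165) - v = -68*(-165) - 1*355950 = 11220 - 355950 = -344730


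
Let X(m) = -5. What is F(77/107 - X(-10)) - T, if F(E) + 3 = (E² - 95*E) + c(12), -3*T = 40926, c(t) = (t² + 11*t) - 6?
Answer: 153397705/11449 ≈ 13398.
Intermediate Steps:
c(t) = -6 + t² + 11*t
T = -13642 (T = -⅓*40926 = -13642)
F(E) = 267 + E² - 95*E (F(E) = -3 + ((E² - 95*E) + (-6 + 12² + 11*12)) = -3 + ((E² - 95*E) + (-6 + 144 + 132)) = -3 + ((E² - 95*E) + 270) = -3 + (270 + E² - 95*E) = 267 + E² - 95*E)
F(77/107 - X(-10)) - T = (267 + (77/107 - 1*(-5))² - 95*(77/107 - 1*(-5))) - 1*(-13642) = (267 + (77*(1/107) + 5)² - 95*(77*(1/107) + 5)) + 13642 = (267 + (77/107 + 5)² - 95*(77/107 + 5)) + 13642 = (267 + (612/107)² - 95*612/107) + 13642 = (267 + 374544/11449 - 58140/107) + 13642 = -2789553/11449 + 13642 = 153397705/11449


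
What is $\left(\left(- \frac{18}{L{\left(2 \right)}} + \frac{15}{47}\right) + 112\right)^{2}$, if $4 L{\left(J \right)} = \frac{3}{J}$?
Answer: $\frac{9138529}{2209} \approx 4137.0$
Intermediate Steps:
$L{\left(J \right)} = \frac{3}{4 J}$ ($L{\left(J \right)} = \frac{3 \frac{1}{J}}{4} = \frac{3}{4 J}$)
$\left(\left(- \frac{18}{L{\left(2 \right)}} + \frac{15}{47}\right) + 112\right)^{2} = \left(\left(- \frac{18}{\frac{3}{4} \cdot \frac{1}{2}} + \frac{15}{47}\right) + 112\right)^{2} = \left(\left(- \frac{18}{\frac{3}{4} \cdot \frac{1}{2}} + 15 \cdot \frac{1}{47}\right) + 112\right)^{2} = \left(\left(- \frac{18}{\frac{3}{8}} + \frac{15}{47}\right) + 112\right)^{2} = \left(\left(\left(-18\right) \frac{8}{3} + \frac{15}{47}\right) + 112\right)^{2} = \left(\left(-48 + \frac{15}{47}\right) + 112\right)^{2} = \left(- \frac{2241}{47} + 112\right)^{2} = \left(\frac{3023}{47}\right)^{2} = \frac{9138529}{2209}$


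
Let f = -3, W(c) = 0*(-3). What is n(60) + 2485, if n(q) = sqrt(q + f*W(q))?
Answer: 2485 + 2*sqrt(15) ≈ 2492.7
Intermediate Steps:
W(c) = 0
n(q) = sqrt(q) (n(q) = sqrt(q - 3*0) = sqrt(q + 0) = sqrt(q))
n(60) + 2485 = sqrt(60) + 2485 = 2*sqrt(15) + 2485 = 2485 + 2*sqrt(15)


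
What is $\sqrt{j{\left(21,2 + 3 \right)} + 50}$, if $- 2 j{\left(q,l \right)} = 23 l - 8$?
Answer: $\frac{i \sqrt{14}}{2} \approx 1.8708 i$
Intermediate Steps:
$j{\left(q,l \right)} = 4 - \frac{23 l}{2}$ ($j{\left(q,l \right)} = - \frac{23 l - 8}{2} = - \frac{-8 + 23 l}{2} = 4 - \frac{23 l}{2}$)
$\sqrt{j{\left(21,2 + 3 \right)} + 50} = \sqrt{\left(4 - \frac{23 \left(2 + 3\right)}{2}\right) + 50} = \sqrt{\left(4 - \frac{115}{2}\right) + 50} = \sqrt{- \frac{107}{2} + 50} = \sqrt{- \frac{7}{2}} = \frac{i \sqrt{14}}{2}$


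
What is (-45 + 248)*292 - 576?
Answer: 58700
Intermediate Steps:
(-45 + 248)*292 - 576 = 203*292 - 576 = 59276 - 576 = 58700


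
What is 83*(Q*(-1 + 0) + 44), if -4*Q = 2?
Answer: 7387/2 ≈ 3693.5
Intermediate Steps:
Q = -1/2 (Q = -1/4*2 = -1/2 ≈ -0.50000)
83*(Q*(-1 + 0) + 44) = 83*(-(-1 + 0)/2 + 44) = 83*(-1/2*(-1) + 44) = 83*(1/2 + 44) = 83*(89/2) = 7387/2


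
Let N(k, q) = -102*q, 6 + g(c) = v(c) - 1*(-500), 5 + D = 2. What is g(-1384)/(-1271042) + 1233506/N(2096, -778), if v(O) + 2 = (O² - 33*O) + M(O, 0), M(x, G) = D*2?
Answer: 353043023167/25216202238 ≈ 14.001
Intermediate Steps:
D = -3 (D = -5 + 2 = -3)
M(x, G) = -6 (M(x, G) = -3*2 = -6)
v(O) = -8 + O² - 33*O (v(O) = -2 + ((O² - 33*O) - 6) = -2 + (-6 + O² - 33*O) = -8 + O² - 33*O)
g(c) = 486 + c² - 33*c (g(c) = -6 + ((-8 + c² - 33*c) - 1*(-500)) = -6 + ((-8 + c² - 33*c) + 500) = -6 + (492 + c² - 33*c) = 486 + c² - 33*c)
g(-1384)/(-1271042) + 1233506/N(2096, -778) = (486 + (-1384)² - 33*(-1384))/(-1271042) + 1233506/((-102*(-778))) = (486 + 1915456 + 45672)*(-1/1271042) + 1233506/79356 = 1961614*(-1/1271042) + 1233506*(1/79356) = -980807/635521 + 616753/39678 = 353043023167/25216202238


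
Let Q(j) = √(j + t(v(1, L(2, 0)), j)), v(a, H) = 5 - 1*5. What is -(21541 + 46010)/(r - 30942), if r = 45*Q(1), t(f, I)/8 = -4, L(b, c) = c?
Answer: 25804482/11820619 + 112585*I*√31/35461857 ≈ 2.183 + 0.017677*I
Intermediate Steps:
v(a, H) = 0 (v(a, H) = 5 - 5 = 0)
t(f, I) = -32 (t(f, I) = 8*(-4) = -32)
Q(j) = √(-32 + j) (Q(j) = √(j - 32) = √(-32 + j))
r = 45*I*√31 (r = 45*√(-32 + 1) = 45*√(-31) = 45*(I*√31) = 45*I*√31 ≈ 250.55*I)
-(21541 + 46010)/(r - 30942) = -(21541 + 46010)/(45*I*√31 - 30942) = -67551/(-30942 + 45*I*√31)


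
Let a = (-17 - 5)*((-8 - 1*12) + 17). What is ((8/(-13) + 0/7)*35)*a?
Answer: -18480/13 ≈ -1421.5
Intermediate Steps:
a = 66 (a = -22*((-8 - 12) + 17) = -22*(-20 + 17) = -22*(-3) = 66)
((8/(-13) + 0/7)*35)*a = ((8/(-13) + 0/7)*35)*66 = ((8*(-1/13) + 0*(⅐))*35)*66 = ((-8/13 + 0)*35)*66 = -8/13*35*66 = -280/13*66 = -18480/13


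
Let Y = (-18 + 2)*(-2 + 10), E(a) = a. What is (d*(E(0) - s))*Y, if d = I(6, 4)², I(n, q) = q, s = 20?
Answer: 40960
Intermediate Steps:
Y = -128 (Y = -16*8 = -128)
d = 16 (d = 4² = 16)
(d*(E(0) - s))*Y = (16*(0 - 1*20))*(-128) = (16*(0 - 20))*(-128) = (16*(-20))*(-128) = -320*(-128) = 40960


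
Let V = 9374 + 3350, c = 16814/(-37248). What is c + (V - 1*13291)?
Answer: -10568215/18624 ≈ -567.45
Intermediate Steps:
c = -8407/18624 (c = 16814*(-1/37248) = -8407/18624 ≈ -0.45141)
V = 12724
c + (V - 1*13291) = -8407/18624 + (12724 - 1*13291) = -8407/18624 + (12724 - 13291) = -8407/18624 - 567 = -10568215/18624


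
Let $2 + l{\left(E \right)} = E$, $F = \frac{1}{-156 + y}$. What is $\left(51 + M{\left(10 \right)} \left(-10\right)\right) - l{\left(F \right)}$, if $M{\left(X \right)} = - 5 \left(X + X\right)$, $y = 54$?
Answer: $\frac{107407}{102} \approx 1053.0$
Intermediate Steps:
$M{\left(X \right)} = - 10 X$ ($M{\left(X \right)} = - 5 \cdot 2 X = - 10 X$)
$F = - \frac{1}{102}$ ($F = \frac{1}{-156 + 54} = \frac{1}{-102} = - \frac{1}{102} \approx -0.0098039$)
$l{\left(E \right)} = -2 + E$
$\left(51 + M{\left(10 \right)} \left(-10\right)\right) - l{\left(F \right)} = \left(51 + \left(-10\right) 10 \left(-10\right)\right) - \left(-2 - \frac{1}{102}\right) = \left(51 - -1000\right) - - \frac{205}{102} = \left(51 + 1000\right) + \frac{205}{102} = 1051 + \frac{205}{102} = \frac{107407}{102}$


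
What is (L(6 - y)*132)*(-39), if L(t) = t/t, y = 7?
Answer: -5148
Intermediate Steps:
L(t) = 1
(L(6 - y)*132)*(-39) = (1*132)*(-39) = 132*(-39) = -5148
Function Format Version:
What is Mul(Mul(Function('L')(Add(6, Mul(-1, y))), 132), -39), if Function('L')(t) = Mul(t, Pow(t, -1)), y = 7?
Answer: -5148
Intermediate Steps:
Function('L')(t) = 1
Mul(Mul(Function('L')(Add(6, Mul(-1, y))), 132), -39) = Mul(Mul(1, 132), -39) = Mul(132, -39) = -5148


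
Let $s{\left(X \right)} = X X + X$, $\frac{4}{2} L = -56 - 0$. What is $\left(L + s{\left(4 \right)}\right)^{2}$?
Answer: $64$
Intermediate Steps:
$L = -28$ ($L = \frac{-56 - 0}{2} = \frac{-56 + 0}{2} = \frac{1}{2} \left(-56\right) = -28$)
$s{\left(X \right)} = X + X^{2}$ ($s{\left(X \right)} = X^{2} + X = X + X^{2}$)
$\left(L + s{\left(4 \right)}\right)^{2} = \left(-28 + 4 \left(1 + 4\right)\right)^{2} = \left(-28 + 4 \cdot 5\right)^{2} = \left(-28 + 20\right)^{2} = \left(-8\right)^{2} = 64$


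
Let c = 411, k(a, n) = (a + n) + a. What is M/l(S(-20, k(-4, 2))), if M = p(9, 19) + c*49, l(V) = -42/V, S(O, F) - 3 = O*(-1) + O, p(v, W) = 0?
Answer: -2877/2 ≈ -1438.5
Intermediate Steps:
k(a, n) = n + 2*a
S(O, F) = 3 (S(O, F) = 3 + (O*(-1) + O) = 3 + (-O + O) = 3 + 0 = 3)
M = 20139 (M = 0 + 411*49 = 0 + 20139 = 20139)
M/l(S(-20, k(-4, 2))) = 20139/((-42/3)) = 20139/((-42*⅓)) = 20139/(-14) = 20139*(-1/14) = -2877/2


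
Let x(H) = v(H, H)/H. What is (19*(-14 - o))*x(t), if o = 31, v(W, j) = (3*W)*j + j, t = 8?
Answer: -21375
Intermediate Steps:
v(W, j) = j + 3*W*j (v(W, j) = 3*W*j + j = j + 3*W*j)
x(H) = 1 + 3*H (x(H) = (H*(1 + 3*H))/H = 1 + 3*H)
(19*(-14 - o))*x(t) = (19*(-14 - 1*31))*(1 + 3*8) = (19*(-14 - 31))*(1 + 24) = (19*(-45))*25 = -855*25 = -21375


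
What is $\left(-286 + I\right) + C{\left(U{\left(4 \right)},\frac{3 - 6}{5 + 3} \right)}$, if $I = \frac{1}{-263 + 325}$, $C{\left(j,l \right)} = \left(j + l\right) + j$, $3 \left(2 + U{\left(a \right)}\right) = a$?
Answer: $- \frac{214043}{744} \approx -287.69$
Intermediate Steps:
$U{\left(a \right)} = -2 + \frac{a}{3}$
$C{\left(j,l \right)} = l + 2 j$
$I = \frac{1}{62} \approx 0.016129$
$\left(-286 + I\right) + C{\left(U{\left(4 \right)},\frac{3 - 6}{5 + 3} \right)} = \left(-286 + \frac{1}{62}\right) + \left(\frac{3 - 6}{5 + 3} + 2 \left(-2 + \frac{1}{3} \cdot 4\right)\right) = - \frac{17731}{62} + \left(- \frac{3}{8} + 2 \left(-2 + \frac{4}{3}\right)\right) = - \frac{17731}{62} + \left(\left(-3\right) \frac{1}{8} + 2 \left(- \frac{2}{3}\right)\right) = - \frac{17731}{62} - \frac{41}{24} = - \frac{214043}{744}$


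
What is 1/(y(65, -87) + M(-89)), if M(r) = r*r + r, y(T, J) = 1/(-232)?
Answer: 232/1817023 ≈ 0.00012768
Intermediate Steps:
y(T, J) = -1/232
M(r) = r + r² (M(r) = r² + r = r + r²)
1/(y(65, -87) + M(-89)) = 1/(-1/232 - 89*(1 - 89)) = 1/(-1/232 - 89*(-88)) = 1/(-1/232 + 7832) = 1/(1817023/232) = 232/1817023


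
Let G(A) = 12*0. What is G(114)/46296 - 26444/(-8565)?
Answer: 26444/8565 ≈ 3.0874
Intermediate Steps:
G(A) = 0
G(114)/46296 - 26444/(-8565) = 0/46296 - 26444/(-8565) = 0*(1/46296) - 26444*(-1/8565) = 0 + 26444/8565 = 26444/8565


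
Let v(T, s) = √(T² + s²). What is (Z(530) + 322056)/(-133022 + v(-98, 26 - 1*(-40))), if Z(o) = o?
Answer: -975250793/402155421 - 14663*√3490/402155421 ≈ -2.4272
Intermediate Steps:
(Z(530) + 322056)/(-133022 + v(-98, 26 - 1*(-40))) = (530 + 322056)/(-133022 + √((-98)² + (26 - 1*(-40))²)) = 322586/(-133022 + √(9604 + (26 + 40)²)) = 322586/(-133022 + √(9604 + 66²)) = 322586/(-133022 + √(9604 + 4356)) = 322586/(-133022 + √13960) = 322586/(-133022 + 2*√3490)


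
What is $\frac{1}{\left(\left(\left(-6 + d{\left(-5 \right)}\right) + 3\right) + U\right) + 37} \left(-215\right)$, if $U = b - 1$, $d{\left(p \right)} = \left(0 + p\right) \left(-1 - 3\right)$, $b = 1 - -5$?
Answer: $- \frac{215}{59} \approx -3.6441$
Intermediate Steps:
$b = 6$ ($b = 1 + 5 = 6$)
$d{\left(p \right)} = - 4 p$ ($d{\left(p \right)} = p \left(-4\right) = - 4 p$)
$U = 5$ ($U = 6 - 1 = 5$)
$\frac{1}{\left(\left(\left(-6 + d{\left(-5 \right)}\right) + 3\right) + U\right) + 37} \left(-215\right) = \frac{1}{\left(\left(\left(-6 - -20\right) + 3\right) + 5\right) + 37} \left(-215\right) = \frac{1}{\left(\left(\left(-6 + 20\right) + 3\right) + 5\right) + 37} \left(-215\right) = \frac{1}{\left(\left(14 + 3\right) + 5\right) + 37} \left(-215\right) = \frac{1}{\left(17 + 5\right) + 37} \left(-215\right) = \frac{1}{22 + 37} \left(-215\right) = \frac{1}{59} \left(-215\right) = - \frac{215}{59}$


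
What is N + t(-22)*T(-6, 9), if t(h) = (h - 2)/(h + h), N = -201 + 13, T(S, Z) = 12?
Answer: -1996/11 ≈ -181.45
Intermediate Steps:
N = -188
t(h) = (-2 + h)/(2*h) (t(h) = (-2 + h)/((2*h)) = (-2 + h)*(1/(2*h)) = (-2 + h)/(2*h))
N + t(-22)*T(-6, 9) = -188 + ((½)*(-2 - 22)/(-22))*12 = -188 + ((½)*(-1/22)*(-24))*12 = -188 + (6/11)*12 = -188 + 72/11 = -1996/11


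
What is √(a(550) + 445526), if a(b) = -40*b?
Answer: √423526 ≈ 650.79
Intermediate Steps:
√(a(550) + 445526) = √(-40*550 + 445526) = √(-22000 + 445526) = √423526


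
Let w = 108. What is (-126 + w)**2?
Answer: 324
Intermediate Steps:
(-126 + w)**2 = (-126 + 108)**2 = (-18)**2 = 324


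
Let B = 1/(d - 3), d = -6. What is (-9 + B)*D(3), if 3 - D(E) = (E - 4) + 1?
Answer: -82/3 ≈ -27.333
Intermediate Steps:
D(E) = 6 - E (D(E) = 3 - ((E - 4) + 1) = 3 - ((-4 + E) + 1) = 3 - (-3 + E) = 3 + (3 - E) = 6 - E)
B = -⅑ (B = 1/(-6 - 3) = 1/(-9) = -⅑ ≈ -0.11111)
(-9 + B)*D(3) = (-9 - ⅑)*(6 - 1*3) = -82*(6 - 3)/9 = -82/9*3 = -82/3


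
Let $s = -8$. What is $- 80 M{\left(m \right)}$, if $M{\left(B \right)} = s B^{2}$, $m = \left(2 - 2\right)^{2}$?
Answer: $0$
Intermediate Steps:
$m = 0$ ($m = 0^{2} = 0$)
$M{\left(B \right)} = - 8 B^{2}$
$- 80 M{\left(m \right)} = - 80 \left(- 8 \cdot 0^{2}\right) = - 80 \left(\left(-8\right) 0\right) = \left(-80\right) 0 = 0$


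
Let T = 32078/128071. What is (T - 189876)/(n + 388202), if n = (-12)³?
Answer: -12158788559/24748055827 ≈ -0.49130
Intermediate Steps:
T = 32078/128071 (T = 32078*(1/128071) = 32078/128071 ≈ 0.25047)
n = -1728
(T - 189876)/(n + 388202) = (32078/128071 - 189876)/(-1728 + 388202) = -24317577118/128071/386474 = -24317577118/128071*1/386474 = -12158788559/24748055827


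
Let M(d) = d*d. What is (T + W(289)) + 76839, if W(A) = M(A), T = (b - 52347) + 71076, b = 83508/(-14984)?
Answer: 670846517/3746 ≈ 1.7908e+5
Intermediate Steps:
M(d) = d²
b = -20877/3746 (b = 83508*(-1/14984) = -20877/3746 ≈ -5.5731)
T = 70137957/3746 (T = (-20877/3746 - 52347) + 71076 = -196112739/3746 + 71076 = 70137957/3746 ≈ 18723.)
W(A) = A²
(T + W(289)) + 76839 = (70137957/3746 + 289²) + 76839 = (70137957/3746 + 83521) + 76839 = 383007623/3746 + 76839 = 670846517/3746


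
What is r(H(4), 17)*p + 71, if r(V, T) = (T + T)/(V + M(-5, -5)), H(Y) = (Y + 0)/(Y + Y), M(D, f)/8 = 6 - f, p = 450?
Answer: 14389/59 ≈ 243.88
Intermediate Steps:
M(D, f) = 48 - 8*f (M(D, f) = 8*(6 - f) = 48 - 8*f)
H(Y) = ½ (H(Y) = Y/((2*Y)) = Y*(1/(2*Y)) = ½)
r(V, T) = 2*T/(88 + V) (r(V, T) = (T + T)/(V + (48 - 8*(-5))) = (2*T)/(V + (48 + 40)) = (2*T)/(V + 88) = (2*T)/(88 + V) = 2*T/(88 + V))
r(H(4), 17)*p + 71 = (2*17/(88 + ½))*450 + 71 = (2*17/(177/2))*450 + 71 = (2*17*(2/177))*450 + 71 = (68/177)*450 + 71 = 10200/59 + 71 = 14389/59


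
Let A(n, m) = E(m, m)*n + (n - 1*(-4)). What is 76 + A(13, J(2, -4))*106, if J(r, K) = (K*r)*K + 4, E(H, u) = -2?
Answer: -878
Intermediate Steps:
J(r, K) = 4 + r*K**2 (J(r, K) = r*K**2 + 4 = 4 + r*K**2)
A(n, m) = 4 - n (A(n, m) = -2*n + (n - 1*(-4)) = -2*n + (n + 4) = -2*n + (4 + n) = 4 - n)
76 + A(13, J(2, -4))*106 = 76 + (4 - 1*13)*106 = 76 + (4 - 13)*106 = 76 - 9*106 = 76 - 954 = -878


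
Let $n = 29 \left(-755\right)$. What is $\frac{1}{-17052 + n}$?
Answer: $- \frac{1}{38947} \approx -2.5676 \cdot 10^{-5}$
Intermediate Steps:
$n = -21895$
$\frac{1}{-17052 + n} = \frac{1}{-17052 - 21895} = \frac{1}{-38947} = - \frac{1}{38947}$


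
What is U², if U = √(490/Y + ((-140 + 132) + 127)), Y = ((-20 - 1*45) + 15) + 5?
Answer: 973/9 ≈ 108.11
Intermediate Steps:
Y = -45 (Y = ((-20 - 45) + 15) + 5 = (-65 + 15) + 5 = -50 + 5 = -45)
U = √973/3 (U = √(490/(-45) + ((-140 + 132) + 127)) = √(490*(-1/45) + (-8 + 127)) = √(-98/9 + 119) = √(973/9) = √973/3 ≈ 10.398)
U² = (√973/3)² = 973/9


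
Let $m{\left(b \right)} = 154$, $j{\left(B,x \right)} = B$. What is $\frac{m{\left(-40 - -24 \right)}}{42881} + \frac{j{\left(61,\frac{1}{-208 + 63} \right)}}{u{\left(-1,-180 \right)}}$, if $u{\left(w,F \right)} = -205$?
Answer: $- \frac{2584171}{8790605} \approx -0.29397$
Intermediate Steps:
$\frac{m{\left(-40 - -24 \right)}}{42881} + \frac{j{\left(61,\frac{1}{-208 + 63} \right)}}{u{\left(-1,-180 \right)}} = \frac{154}{42881} + \frac{61}{-205} = 154 \cdot \frac{1}{42881} + 61 \left(- \frac{1}{205}\right) = \frac{154}{42881} - \frac{61}{205} = - \frac{2584171}{8790605}$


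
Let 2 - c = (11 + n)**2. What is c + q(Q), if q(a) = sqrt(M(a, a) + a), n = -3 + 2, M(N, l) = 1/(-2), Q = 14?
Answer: -98 + 3*sqrt(6)/2 ≈ -94.326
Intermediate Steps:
M(N, l) = -1/2
n = -1
q(a) = sqrt(-1/2 + a)
c = -98 (c = 2 - (11 - 1)**2 = 2 - 1*10**2 = 2 - 1*100 = 2 - 100 = -98)
c + q(Q) = -98 + sqrt(-2 + 4*14)/2 = -98 + sqrt(-2 + 56)/2 = -98 + sqrt(54)/2 = -98 + (3*sqrt(6))/2 = -98 + 3*sqrt(6)/2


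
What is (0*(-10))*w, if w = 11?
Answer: 0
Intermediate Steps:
(0*(-10))*w = (0*(-10))*11 = 0*11 = 0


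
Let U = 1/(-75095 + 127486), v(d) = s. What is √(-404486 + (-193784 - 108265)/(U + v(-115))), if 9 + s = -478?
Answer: I*√16431920841124180067/6378604 ≈ 635.5*I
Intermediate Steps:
s = -487 (s = -9 - 478 = -487)
v(d) = -487
U = 1/52391 ≈ 1.9087e-5
√(-404486 + (-193784 - 108265)/(U + v(-115))) = √(-404486 + (-193784 - 108265)/(1/52391 - 487)) = √(-404486 - 302049/(-25514416/52391)) = √(-404486 - 302049*(-52391/25514416)) = √(-404486 + 15824649159/25514416) = √(-10304399421017/25514416) = I*√16431920841124180067/6378604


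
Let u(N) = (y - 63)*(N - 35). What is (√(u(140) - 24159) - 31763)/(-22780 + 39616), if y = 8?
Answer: -1381/732 + I*√3326/5612 ≈ -1.8866 + 0.010276*I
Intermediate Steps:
u(N) = 1925 - 55*N (u(N) = (8 - 63)*(N - 35) = -55*(-35 + N) = 1925 - 55*N)
(√(u(140) - 24159) - 31763)/(-22780 + 39616) = (√((1925 - 55*140) - 24159) - 31763)/(-22780 + 39616) = (√((1925 - 7700) - 24159) - 31763)/16836 = (√(-5775 - 24159) - 31763)*(1/16836) = (√(-29934) - 31763)*(1/16836) = (3*I*√3326 - 31763)*(1/16836) = (-31763 + 3*I*√3326)*(1/16836) = -1381/732 + I*√3326/5612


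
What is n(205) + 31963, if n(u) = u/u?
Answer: 31964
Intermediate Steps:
n(u) = 1
n(205) + 31963 = 1 + 31963 = 31964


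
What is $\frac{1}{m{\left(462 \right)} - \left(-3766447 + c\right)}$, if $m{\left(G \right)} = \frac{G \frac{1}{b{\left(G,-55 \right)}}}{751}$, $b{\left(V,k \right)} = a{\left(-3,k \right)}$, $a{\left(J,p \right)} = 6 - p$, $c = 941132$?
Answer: $\frac{45811}{129430505927} \approx 3.5394 \cdot 10^{-7}$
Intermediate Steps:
$b{\left(V,k \right)} = 6 - k$
$m{\left(G \right)} = \frac{G}{45811}$ ($m{\left(G \right)} = \frac{G \frac{1}{6 - -55}}{751} = \frac{G}{6 + 55} \cdot \frac{1}{751} = \frac{G}{61} \cdot \frac{1}{751} = \frac{G}{45811}$)
$\frac{1}{m{\left(462 \right)} - \left(-3766447 + c\right)} = \frac{1}{\frac{1}{45811} \cdot 462 + \left(3766447 - 941132\right)} = \frac{1}{\frac{462}{45811} + \left(3766447 - 941132\right)} = \frac{1}{\frac{462}{45811} + 2825315} = \frac{1}{\frac{129430505927}{45811}} = \frac{45811}{129430505927}$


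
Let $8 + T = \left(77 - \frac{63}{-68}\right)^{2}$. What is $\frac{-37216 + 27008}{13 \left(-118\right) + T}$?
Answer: $- \frac{47201792}{20949193} \approx -2.2532$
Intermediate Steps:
$T = \frac{28042409}{4624}$ ($T = -8 + \left(77 - \frac{63}{-68}\right)^{2} = -8 + \left(77 - - \frac{63}{68}\right)^{2} = -8 + \left(77 + \frac{63}{68}\right)^{2} = -8 + \left(\frac{5299}{68}\right)^{2} = -8 + \frac{28079401}{4624} = \frac{28042409}{4624} \approx 6064.5$)
$\frac{-37216 + 27008}{13 \left(-118\right) + T} = \frac{-37216 + 27008}{13 \left(-118\right) + \frac{28042409}{4624}} = - \frac{10208}{-1534 + \frac{28042409}{4624}} = - \frac{10208}{\frac{20949193}{4624}} = \left(-10208\right) \frac{4624}{20949193} = - \frac{47201792}{20949193}$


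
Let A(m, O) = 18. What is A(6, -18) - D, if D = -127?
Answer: 145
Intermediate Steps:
A(6, -18) - D = 18 - 1*(-127) = 18 + 127 = 145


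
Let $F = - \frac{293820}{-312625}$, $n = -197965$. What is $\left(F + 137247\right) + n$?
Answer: $- \frac{3796334186}{62525} \approx -60717.0$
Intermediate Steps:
$F = \frac{58764}{62525}$ ($F = \left(-293820\right) \left(- \frac{1}{312625}\right) = \frac{58764}{62525} \approx 0.93985$)
$\left(F + 137247\right) + n = \left(\frac{58764}{62525} + 137247\right) - 197965 = \frac{8581427439}{62525} - 197965 = - \frac{3796334186}{62525}$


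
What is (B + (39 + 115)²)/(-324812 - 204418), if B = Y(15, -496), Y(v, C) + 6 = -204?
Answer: -511/11505 ≈ -0.044415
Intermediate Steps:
Y(v, C) = -210 (Y(v, C) = -6 - 204 = -210)
B = -210
(B + (39 + 115)²)/(-324812 - 204418) = (-210 + (39 + 115)²)/(-324812 - 204418) = (-210 + 154²)/(-529230) = (-210 + 23716)*(-1/529230) = 23506*(-1/529230) = -511/11505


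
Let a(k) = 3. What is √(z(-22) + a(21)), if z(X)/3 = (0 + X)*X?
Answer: √1455 ≈ 38.144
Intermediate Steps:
z(X) = 3*X² (z(X) = 3*((0 + X)*X) = 3*(X*X) = 3*X²)
√(z(-22) + a(21)) = √(3*(-22)² + 3) = √(3*484 + 3) = √(1452 + 3) = √1455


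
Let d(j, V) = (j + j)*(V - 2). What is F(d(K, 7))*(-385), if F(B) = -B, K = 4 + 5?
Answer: 34650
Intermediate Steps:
K = 9
d(j, V) = 2*j*(-2 + V) (d(j, V) = (2*j)*(-2 + V) = 2*j*(-2 + V))
F(d(K, 7))*(-385) = -2*9*(-2 + 7)*(-385) = -2*9*5*(-385) = -1*90*(-385) = -90*(-385) = 34650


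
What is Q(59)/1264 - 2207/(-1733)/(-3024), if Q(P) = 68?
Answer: 22098163/414006768 ≈ 0.053376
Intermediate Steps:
Q(59)/1264 - 2207/(-1733)/(-3024) = 68/1264 - 2207/(-1733)/(-3024) = 68*(1/1264) - 2207*(-1/1733)*(-1/3024) = 17/316 + (2207/1733)*(-1/3024) = 17/316 - 2207/5240592 = 22098163/414006768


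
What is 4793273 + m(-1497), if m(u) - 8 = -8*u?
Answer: 4805257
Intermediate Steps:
m(u) = 8 - 8*u
4793273 + m(-1497) = 4793273 + (8 - 8*(-1497)) = 4793273 + (8 + 11976) = 4793273 + 11984 = 4805257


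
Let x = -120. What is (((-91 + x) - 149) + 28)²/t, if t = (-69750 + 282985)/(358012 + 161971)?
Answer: 57314606192/213235 ≈ 2.6879e+5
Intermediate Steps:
t = 213235/519983 ≈ 0.41008
(((-91 + x) - 149) + 28)²/t = (((-91 - 120) - 149) + 28)²/(213235/519983) = ((-211 - 149) + 28)²*(519983/213235) = (-360 + 28)²*(519983/213235) = (-332)²*(519983/213235) = 110224*(519983/213235) = 57314606192/213235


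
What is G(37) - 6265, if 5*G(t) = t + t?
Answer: -31251/5 ≈ -6250.2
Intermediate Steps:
G(t) = 2*t/5 (G(t) = (t + t)/5 = (2*t)/5 = 2*t/5)
G(37) - 6265 = (⅖)*37 - 6265 = 74/5 - 6265 = -31251/5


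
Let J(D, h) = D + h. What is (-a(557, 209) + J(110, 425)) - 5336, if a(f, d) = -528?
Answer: -4273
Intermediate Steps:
(-a(557, 209) + J(110, 425)) - 5336 = (-1*(-528) + (110 + 425)) - 5336 = (528 + 535) - 5336 = 1063 - 5336 = -4273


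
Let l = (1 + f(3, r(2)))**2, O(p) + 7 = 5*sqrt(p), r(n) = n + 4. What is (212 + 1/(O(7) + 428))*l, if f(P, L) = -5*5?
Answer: 1201229216/9837 - 160*sqrt(7)/9837 ≈ 1.2211e+5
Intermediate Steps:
r(n) = 4 + n
f(P, L) = -25
O(p) = -7 + 5*sqrt(p)
l = 576 (l = (1 - 25)**2 = (-24)**2 = 576)
(212 + 1/(O(7) + 428))*l = (212 + 1/((-7 + 5*sqrt(7)) + 428))*576 = (212 + 1/(421 + 5*sqrt(7)))*576 = 122112 + 576/(421 + 5*sqrt(7))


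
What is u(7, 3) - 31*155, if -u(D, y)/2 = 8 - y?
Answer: -4815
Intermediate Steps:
u(D, y) = -16 + 2*y (u(D, y) = -2*(8 - y) = -16 + 2*y)
u(7, 3) - 31*155 = (-16 + 2*3) - 31*155 = (-16 + 6) - 4805 = -10 - 4805 = -4815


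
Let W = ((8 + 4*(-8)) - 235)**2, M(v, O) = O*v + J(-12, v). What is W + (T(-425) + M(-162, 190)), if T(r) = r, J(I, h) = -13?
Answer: 35863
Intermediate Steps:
M(v, O) = -13 + O*v (M(v, O) = O*v - 13 = -13 + O*v)
W = 67081 (W = ((8 - 32) - 235)**2 = (-24 - 235)**2 = (-259)**2 = 67081)
W + (T(-425) + M(-162, 190)) = 67081 + (-425 + (-13 + 190*(-162))) = 67081 + (-425 + (-13 - 30780)) = 67081 + (-425 - 30793) = 67081 - 31218 = 35863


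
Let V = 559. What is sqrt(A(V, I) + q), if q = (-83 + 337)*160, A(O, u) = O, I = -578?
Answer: sqrt(41199) ≈ 202.98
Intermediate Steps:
q = 40640 (q = 254*160 = 40640)
sqrt(A(V, I) + q) = sqrt(559 + 40640) = sqrt(41199)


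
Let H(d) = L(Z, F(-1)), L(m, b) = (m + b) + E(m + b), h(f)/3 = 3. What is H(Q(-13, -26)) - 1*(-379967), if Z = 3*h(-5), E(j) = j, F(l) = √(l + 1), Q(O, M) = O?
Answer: 380021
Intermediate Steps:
F(l) = √(1 + l)
h(f) = 9 (h(f) = 3*3 = 9)
Z = 27 (Z = 3*9 = 27)
L(m, b) = 2*b + 2*m (L(m, b) = (m + b) + (m + b) = (b + m) + (b + m) = 2*b + 2*m)
H(d) = 54 (H(d) = 2*√(1 - 1) + 2*27 = 2*√0 + 54 = 2*0 + 54 = 0 + 54 = 54)
H(Q(-13, -26)) - 1*(-379967) = 54 - 1*(-379967) = 54 + 379967 = 380021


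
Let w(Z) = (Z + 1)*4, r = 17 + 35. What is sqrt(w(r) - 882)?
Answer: I*sqrt(670) ≈ 25.884*I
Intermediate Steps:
r = 52
w(Z) = 4 + 4*Z (w(Z) = (1 + Z)*4 = 4 + 4*Z)
sqrt(w(r) - 882) = sqrt((4 + 4*52) - 882) = sqrt((4 + 208) - 882) = sqrt(212 - 882) = sqrt(-670) = I*sqrt(670)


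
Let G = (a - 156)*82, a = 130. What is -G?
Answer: 2132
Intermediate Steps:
G = -2132 (G = (130 - 156)*82 = -26*82 = -2132)
-G = -1*(-2132) = 2132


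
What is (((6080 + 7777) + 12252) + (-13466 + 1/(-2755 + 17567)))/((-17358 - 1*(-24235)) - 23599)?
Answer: -187268117/247686264 ≈ -0.75607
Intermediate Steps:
(((6080 + 7777) + 12252) + (-13466 + 1/(-2755 + 17567)))/((-17358 - 1*(-24235)) - 23599) = ((13857 + 12252) + (-13466 + 1/14812))/((-17358 + 24235) - 23599) = (26109 + (-13466 + 1/14812))/(6877 - 23599) = (26109 - 199458391/14812)/(-16722) = (187268117/14812)*(-1/16722) = -187268117/247686264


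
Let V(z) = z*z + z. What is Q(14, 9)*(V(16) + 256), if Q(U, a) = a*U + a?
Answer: 71280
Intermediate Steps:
V(z) = z + z**2 (V(z) = z**2 + z = z + z**2)
Q(U, a) = a + U*a (Q(U, a) = U*a + a = a + U*a)
Q(14, 9)*(V(16) + 256) = (9*(1 + 14))*(16*(1 + 16) + 256) = (9*15)*(16*17 + 256) = 135*(272 + 256) = 135*528 = 71280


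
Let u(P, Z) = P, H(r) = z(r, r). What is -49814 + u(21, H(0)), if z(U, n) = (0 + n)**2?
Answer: -49793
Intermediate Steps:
z(U, n) = n**2
H(r) = r**2
-49814 + u(21, H(0)) = -49814 + 21 = -49793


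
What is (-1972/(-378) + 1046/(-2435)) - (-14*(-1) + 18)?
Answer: -12523664/460215 ≈ -27.213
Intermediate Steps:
(-1972/(-378) + 1046/(-2435)) - (-14*(-1) + 18) = (-1972*(-1/378) + 1046*(-1/2435)) - (14 + 18) = (986/189 - 1046/2435) - 1*32 = 2203216/460215 - 32 = -12523664/460215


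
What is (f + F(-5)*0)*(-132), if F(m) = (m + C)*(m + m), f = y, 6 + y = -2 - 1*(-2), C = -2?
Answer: 792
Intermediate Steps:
y = -6 (y = -6 + (-2 - 1*(-2)) = -6 + (-2 + 2) = -6 + 0 = -6)
f = -6
F(m) = 2*m*(-2 + m) (F(m) = (m - 2)*(m + m) = (-2 + m)*(2*m) = 2*m*(-2 + m))
(f + F(-5)*0)*(-132) = (-6 + (2*(-5)*(-2 - 5))*0)*(-132) = (-6 + (2*(-5)*(-7))*0)*(-132) = (-6 + 70*0)*(-132) = (-6 + 0)*(-132) = -6*(-132) = 792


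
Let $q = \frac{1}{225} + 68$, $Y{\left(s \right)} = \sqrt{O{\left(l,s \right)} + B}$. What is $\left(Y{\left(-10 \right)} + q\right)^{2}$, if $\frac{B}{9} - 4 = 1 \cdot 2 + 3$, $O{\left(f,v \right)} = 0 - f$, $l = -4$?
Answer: $\frac{238423726}{50625} + \frac{30602 \sqrt{85}}{225} \approx 5963.5$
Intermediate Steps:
$O{\left(f,v \right)} = - f$
$B = 81$ ($B = 36 + 9 \left(1 \cdot 2 + 3\right) = 36 + 9 \left(2 + 3\right) = 36 + 9 \cdot 5 = 36 + 45 = 81$)
$Y{\left(s \right)} = \sqrt{85}$ ($Y{\left(s \right)} = \sqrt{\left(-1\right) \left(-4\right) + 81} = \sqrt{4 + 81} = \sqrt{85}$)
$q = \frac{15301}{225}$ ($q = \frac{1}{225} + 68 = \frac{15301}{225} \approx 68.004$)
$\left(Y{\left(-10 \right)} + q\right)^{2} = \left(\sqrt{85} + \frac{15301}{225}\right)^{2} = \left(\frac{15301}{225} + \sqrt{85}\right)^{2}$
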